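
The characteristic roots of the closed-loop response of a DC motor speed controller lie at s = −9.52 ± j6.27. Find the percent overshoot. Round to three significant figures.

The poles are at −σ ± jω_d with σ = 9.52 and ω_d = 6.27, so ω_n = √(σ²+ω_d²) = 11.4 rad/s and ζ = σ/ω_n = 0.835.
%OS = 100 e^{−πζ/√(1−ζ²)} with ζ = 0.835 gives 0.848%.

%OS ≈ 0.848%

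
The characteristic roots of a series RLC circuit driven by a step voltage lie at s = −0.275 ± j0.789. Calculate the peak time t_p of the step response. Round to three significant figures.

t_p ≈ 3.98 s

t_p = π/ω_d with ω_d = 0.789 (the imaginary part), so t_p = 3.98 s.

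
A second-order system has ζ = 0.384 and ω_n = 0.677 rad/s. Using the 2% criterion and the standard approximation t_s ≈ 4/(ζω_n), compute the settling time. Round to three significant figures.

t_s ≈ 4/(ζω_n) = 4/(0.384 × 0.677) = 15.4 s.

t_s ≈ 15.4 s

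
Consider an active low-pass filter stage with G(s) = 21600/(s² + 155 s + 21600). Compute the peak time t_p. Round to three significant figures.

t_p ≈ 0.0252 s

ω_n = √21600 = 147 rad/s; ζ = 155/(2·147) = 0.527.
ω_d = 147·√(1 − 0.527²) = 125 rad/s. Then t_p = π/ω_d = 0.0252 s.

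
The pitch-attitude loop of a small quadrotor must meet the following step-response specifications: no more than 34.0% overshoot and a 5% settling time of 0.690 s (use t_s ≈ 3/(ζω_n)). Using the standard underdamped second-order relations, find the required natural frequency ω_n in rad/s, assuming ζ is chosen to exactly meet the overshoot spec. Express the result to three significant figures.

ω_n ≈ 13.4 rad/s

ζ = −ln(OS)/√(π² + (ln OS)²). With OS = 0.340, ln OS = −1.079 and ζ = 1.079/3.322 = 0.325.
From t_s ≈ 3/(ζω_n): ω_n = 3/(ζ·t_s) = 3/(0.325·0.690) = 13.4 rad/s.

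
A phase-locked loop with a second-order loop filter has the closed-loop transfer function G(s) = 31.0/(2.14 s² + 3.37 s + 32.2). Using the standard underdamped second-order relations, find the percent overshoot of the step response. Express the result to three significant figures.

%OS ≈ 52.1%

Dividing through by 2.14: denominator becomes s² + 1.575 s + 15.05.
So ω_n = √15.05 = 3.88 rad/s and ζ = 1.575/(2·3.88) = 0.203.
%OS = 100·exp(−πζ/√(1−ζ²)) = 52.1%.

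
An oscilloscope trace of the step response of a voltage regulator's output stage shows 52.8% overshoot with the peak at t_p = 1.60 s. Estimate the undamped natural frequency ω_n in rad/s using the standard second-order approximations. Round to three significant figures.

ζ from %OS: ζ = |ln 0.528|/√(π²+ln²0.528) = 0.199.
From t_p = π/ω_d, ω_d = π/1.60 = 1.96 rad/s, so ω_n = ω_d/√(1−ζ²) = 2.00 rad/s.

ω_n ≈ 2.00 rad/s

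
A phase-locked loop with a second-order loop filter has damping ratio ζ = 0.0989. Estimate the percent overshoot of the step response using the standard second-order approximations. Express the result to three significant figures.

%OS ≈ 73.2%

For an underdamped second-order system, %OS = 100·exp(−πζ/√(1−ζ²)).
πζ/√(1−ζ²) = π·0.0989/√(1−0.00978) = 0.3122, so %OS = 100·e^(−0.3122) = 73.2%.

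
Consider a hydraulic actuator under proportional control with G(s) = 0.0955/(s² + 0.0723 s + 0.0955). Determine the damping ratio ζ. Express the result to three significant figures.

ζ ≈ 0.117

Matching coefficients with s² + 2ζω_n s + ω_n² gives ω_n² = 0.0955 ⇒ ω_n = 0.309 rad/s, and ζ = 0.0723/(2ω_n) = 0.117.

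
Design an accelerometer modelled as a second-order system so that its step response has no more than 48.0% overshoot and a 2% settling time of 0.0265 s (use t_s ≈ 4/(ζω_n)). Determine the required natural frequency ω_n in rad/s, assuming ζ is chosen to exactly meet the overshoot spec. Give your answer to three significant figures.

ω_n ≈ 663 rad/s

From %OS = 100·exp(−πζ/√(1−ζ²)), invert to get ζ = −ln(OS)/√(π² + ln²(OS)) with OS = 0.480.
−ln 0.480 = 0.7340, so ζ = 0.7340/√(π² + 0.5387) = 0.228.
From t_s ≈ 4/(ζω_n): ω_n = 4/(ζ·t_s) = 4/(0.228·0.0265) = 663 rad/s.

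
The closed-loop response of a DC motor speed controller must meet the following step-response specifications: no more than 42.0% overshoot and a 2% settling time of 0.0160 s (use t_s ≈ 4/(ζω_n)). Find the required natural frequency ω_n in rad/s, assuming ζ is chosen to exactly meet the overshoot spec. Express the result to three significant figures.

From %OS = 100·exp(−πζ/√(1−ζ²)), invert to get ζ = −ln(OS)/√(π² + ln²(OS)) with OS = 0.420.
−ln 0.420 = 0.8675, so ζ = 0.8675/√(π² + 0.7526) = 0.266.
From t_s ≈ 4/(ζω_n): ω_n = 4/(ζ·t_s) = 4/(0.266·0.0160) = 939 rad/s.

ω_n ≈ 939 rad/s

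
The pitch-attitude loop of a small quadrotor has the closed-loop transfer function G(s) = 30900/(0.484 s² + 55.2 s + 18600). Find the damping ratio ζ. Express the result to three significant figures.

ζ ≈ 0.291

Dividing through by 0.484: denominator becomes s² + 114.0 s + 38430.
So ω_n = √38430 = 196 rad/s and ζ = 114.0/(2·196) = 0.291.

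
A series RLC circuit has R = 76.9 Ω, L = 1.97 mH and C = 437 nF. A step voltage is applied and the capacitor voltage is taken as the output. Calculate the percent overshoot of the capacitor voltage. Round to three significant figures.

For a series RLC circuit (capacitor voltage as output), ω_n = 1/√(LC) = 1/√(1.97 mH · 437 nF) = 34100 rad/s.
ζ = (R/2)·√(C/L) = (76.9/2)·√(437 nF/1.97 mH) = 0.573.
Overshoot: exp(−π·0.573/√(1−0.573²)) = 0.111, i.e. 11.1%.

%OS ≈ 11.1%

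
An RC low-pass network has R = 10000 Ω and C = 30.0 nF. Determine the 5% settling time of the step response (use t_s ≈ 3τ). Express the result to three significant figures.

t_s ≈ 0.000900 s

τ = RC = 10000 × 30.0 nF = 0.000300 s.
t_s ≈ 3τ = 0.000900 s.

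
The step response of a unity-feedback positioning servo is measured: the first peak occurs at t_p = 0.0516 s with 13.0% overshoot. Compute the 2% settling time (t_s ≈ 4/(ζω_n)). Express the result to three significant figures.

From the overshoot, ζ = −ln(OS)/√(π²+ln²(OS)) = 0.545.
From t_p = π/ω_d, ω_d = π/0.0516 = 60.9 rad/s, so ω_n = ω_d/√(1−ζ²) = 72.6 rad/s.
t_s ≈ 4/(ζω_n) = 4/(0.545·72.6) = 0.101 s.

t_s ≈ 0.101 s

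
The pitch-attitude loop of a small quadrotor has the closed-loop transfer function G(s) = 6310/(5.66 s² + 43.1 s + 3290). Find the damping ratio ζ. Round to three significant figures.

Dividing through by 5.66: denominator becomes s² + 7.615 s + 581.3.
So ω_n = √581.3 = 24.1 rad/s and ζ = 7.615/(2·24.1) = 0.158.

ζ ≈ 0.158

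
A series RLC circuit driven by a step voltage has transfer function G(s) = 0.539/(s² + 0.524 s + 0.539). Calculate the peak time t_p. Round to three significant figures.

Comparing the denominator to s² + 2ζω_n s + ω_n²: ω_n = √0.539 = 0.734 rad/s, and 2ζω_n = 0.524 so ζ = 0.524/(2·0.734) = 0.357.
The damped frequency ω_d = ω_n√(1−ζ²) = 0.686 rad/s. Then t_p = π/ω_d = 4.58 s.

t_p ≈ 4.58 s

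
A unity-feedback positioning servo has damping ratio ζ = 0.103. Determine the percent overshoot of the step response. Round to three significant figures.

For an underdamped second-order system, %OS = 100·exp(−πζ/√(1−ζ²)).
πζ/√(1−ζ²) = π·0.103/√(1−0.0106) = 0.3253, so %OS = 100·e^(−0.3253) = 72.2%.

%OS ≈ 72.2%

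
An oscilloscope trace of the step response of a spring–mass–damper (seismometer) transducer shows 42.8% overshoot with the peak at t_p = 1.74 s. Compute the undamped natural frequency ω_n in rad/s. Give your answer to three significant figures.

ω_n ≈ 1.87 rad/s

The overshoot fixes ζ = −ln(OS)/√(π²+ln²(OS)) = 0.261.
From t_p = π/ω_d, ω_d = π/1.74 = 1.81 rad/s, so ω_n = ω_d/√(1−ζ²) = 1.87 rad/s.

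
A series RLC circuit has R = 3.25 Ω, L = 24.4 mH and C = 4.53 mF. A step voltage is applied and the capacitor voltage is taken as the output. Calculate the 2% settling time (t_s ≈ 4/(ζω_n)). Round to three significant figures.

For a series RLC circuit (capacitor voltage as output), ω_n = 1/√(LC) = 1/√(24.4 mH · 4.53 mF) = 95.1 rad/s.
ζ = (R/2)·√(C/L) = (3.25/2)·√(4.53 mF/24.4 mH) = 0.700.
t_s ≈ 4/(ζω_n) = 0.0601 s.

t_s ≈ 0.0601 s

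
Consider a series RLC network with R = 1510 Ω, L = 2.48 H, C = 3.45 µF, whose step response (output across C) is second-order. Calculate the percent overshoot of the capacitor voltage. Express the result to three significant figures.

%OS ≈ 0.214%

For a series RLC circuit (capacitor voltage as output), ω_n = 1/√(LC) = 1/√(2.48 H · 3.45 µF) = 342 rad/s.
ζ = (R/2)·√(C/L) = (1510/2)·√(3.45 µF/2.48 H) = 0.890.
%OS = 100 e^{−πζ/√(1−ζ²)} with ζ = 0.890 gives 0.214%.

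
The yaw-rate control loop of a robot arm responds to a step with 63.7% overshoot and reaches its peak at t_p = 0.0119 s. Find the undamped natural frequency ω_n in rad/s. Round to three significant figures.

The overshoot fixes ζ = −ln(OS)/√(π²+ln²(OS)) = 0.142.
From t_p = π/ω_d, ω_d = π/0.0119 = 264 rad/s, so ω_n = ω_d/√(1−ζ²) = 267 rad/s.

ω_n ≈ 267 rad/s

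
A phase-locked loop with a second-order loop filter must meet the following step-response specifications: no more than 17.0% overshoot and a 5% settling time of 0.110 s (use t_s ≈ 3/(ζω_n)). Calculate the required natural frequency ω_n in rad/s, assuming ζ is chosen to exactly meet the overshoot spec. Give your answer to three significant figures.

ζ = −ln(OS)/√(π² + (ln OS)²). With OS = 0.170, ln OS = −1.772 and ζ = 1.772/3.607 = 0.491.
Then ω_n = 3/(ζ t_s) = 3/(0.491 × 0.110) = 55.5 rad/s.

ω_n ≈ 55.5 rad/s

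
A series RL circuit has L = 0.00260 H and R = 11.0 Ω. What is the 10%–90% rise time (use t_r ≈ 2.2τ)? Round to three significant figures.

τ = L/R = 0.00260/11.0 = 0.000236 s.
t_r ≈ 2.2τ = 0.000520 s.

t_r ≈ 0.000520 s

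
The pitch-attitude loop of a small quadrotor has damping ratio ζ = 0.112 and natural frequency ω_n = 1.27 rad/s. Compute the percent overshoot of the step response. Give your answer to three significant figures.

%OS ≈ 70.2%

For an underdamped second-order system, %OS = 100·exp(−πζ/√(1−ζ²)).
πζ/√(1−ζ²) = π·0.112/√(1−0.0125) = 0.3541, so %OS = 100·e^(−0.3541) = 70.2%.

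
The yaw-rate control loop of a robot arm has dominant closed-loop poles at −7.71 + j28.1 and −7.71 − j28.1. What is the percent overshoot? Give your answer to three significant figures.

%OS ≈ 42.2%

With σ = 7.71, ω_d = 28.1: ω_n = √(σ²+ω_d²) = 29.1 rad/s, ζ = σ/ω_n = 0.265.
Overshoot: exp(−π·0.265/√(1−0.265²)) = 0.422, i.e. 42.2%.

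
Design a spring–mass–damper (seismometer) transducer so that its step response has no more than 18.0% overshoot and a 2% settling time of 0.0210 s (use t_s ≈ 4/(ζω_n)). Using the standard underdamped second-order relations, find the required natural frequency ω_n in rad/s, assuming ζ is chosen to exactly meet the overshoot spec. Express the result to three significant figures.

ζ = −ln(OS)/√(π² + (ln OS)²). With OS = 0.180, ln OS = −1.715 and ζ = 1.715/3.579 = 0.479.
From t_s ≈ 4/(ζω_n): ω_n = 4/(ζ·t_s) = 4/(0.479·0.0210) = 398 rad/s.

ω_n ≈ 398 rad/s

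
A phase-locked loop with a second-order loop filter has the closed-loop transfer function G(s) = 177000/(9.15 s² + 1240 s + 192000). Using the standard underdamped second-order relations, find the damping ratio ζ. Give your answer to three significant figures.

ζ ≈ 0.468

Dividing through by 9.15: denominator becomes s² + 135.5 s + 20980.
So ω_n = √20980 = 145 rad/s and ζ = 135.5/(2·145) = 0.468.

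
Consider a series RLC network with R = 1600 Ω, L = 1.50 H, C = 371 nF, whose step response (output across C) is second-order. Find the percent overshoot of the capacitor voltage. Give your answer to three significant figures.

%OS ≈ 25.6%

For a series RLC circuit (capacitor voltage as output), ω_n = 1/√(LC) = 1/√(1.50 H · 371 nF) = 1340 rad/s.
ζ = (R/2)·√(C/L) = (1600/2)·√(371 nF/1.50 H) = 0.398.
%OS = 100·exp(−πζ/√(1−ζ²)) = 25.6%.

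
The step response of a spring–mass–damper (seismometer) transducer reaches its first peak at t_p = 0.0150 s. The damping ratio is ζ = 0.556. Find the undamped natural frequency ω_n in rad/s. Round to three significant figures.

ω_n ≈ 252 rad/s

Peak time t_p = π/ω_d, so ω_d = π/t_p = π/0.0150 = 209 rad/s.
ω_n = ω_d/√(1−ζ²) = 209/√0.691 = 252 rad/s.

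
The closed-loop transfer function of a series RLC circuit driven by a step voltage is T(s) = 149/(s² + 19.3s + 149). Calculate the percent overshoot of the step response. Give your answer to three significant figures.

Comparing the denominator to s² + 2ζω_n s + ω_n²: ω_n = √149 = 12.2 rad/s, and 2ζω_n = 19.3 so ζ = 19.3/(2·12.2) = 0.791.
%OS = 100 e^{−πζ/√(1−ζ²)} with ζ = 0.791 gives 1.73%.

%OS ≈ 1.73%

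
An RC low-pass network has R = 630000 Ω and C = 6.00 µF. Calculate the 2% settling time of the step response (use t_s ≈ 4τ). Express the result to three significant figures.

t_s ≈ 15.1 s

τ = RC = 630000 × 6.00 µF = 3.78 s.
t_s ≈ 4τ = 15.1 s.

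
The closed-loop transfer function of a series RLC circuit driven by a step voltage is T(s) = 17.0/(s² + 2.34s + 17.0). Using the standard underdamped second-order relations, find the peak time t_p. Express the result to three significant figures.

Comparing the denominator to s² + 2ζω_n s + ω_n²: ω_n = √17.0 = 4.12 rad/s, and 2ζω_n = 2.34 so ζ = 2.34/(2·4.12) = 0.284.
The damped frequency ω_d = ω_n√(1−ζ²) = 3.95 rad/s. Then t_p = π/ω_d = 0.795 s.

t_p ≈ 0.795 s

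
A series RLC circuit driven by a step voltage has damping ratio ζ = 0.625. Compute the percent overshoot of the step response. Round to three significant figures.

%OS ≈ 8.08%

For an underdamped second-order system, %OS = 100·exp(−πζ/√(1−ζ²)).
πζ/√(1−ζ²) = π·0.625/√(1−0.391) = 2.515, so %OS = 100·e^(−2.515) = 8.08%.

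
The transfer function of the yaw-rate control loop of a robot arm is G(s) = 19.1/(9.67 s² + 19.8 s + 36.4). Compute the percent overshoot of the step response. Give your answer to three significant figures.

%OS ≈ 14.2%

Dividing through by 9.67: denominator becomes s² + 2.048 s + 3.764.
So ω_n = √3.764 = 1.94 rad/s and ζ = 2.048/(2·1.94) = 0.528.
Overshoot: exp(−π·0.528/√(1−0.528²)) = 0.142, i.e. 14.2%.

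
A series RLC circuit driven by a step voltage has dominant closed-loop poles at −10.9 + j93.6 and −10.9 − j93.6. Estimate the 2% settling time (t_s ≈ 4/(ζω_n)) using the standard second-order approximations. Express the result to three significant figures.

t_s ≈ 0.367 s

For poles at −σ ± jω_d, ζω_n = σ = 10.9, so t_s ≈ 4/σ = 0.367 s.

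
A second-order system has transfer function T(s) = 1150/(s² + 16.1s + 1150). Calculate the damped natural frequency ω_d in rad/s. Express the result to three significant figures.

ω_d ≈ 32.9 rad/s

Matching coefficients with s² + 2ζω_n s + ω_n² gives ω_n² = 1150 ⇒ ω_n = 33.9 rad/s, and ζ = 16.1/(2ω_n) = 0.237.
ω_d = ω_n√(1−ζ²) = 32.9 rad/s.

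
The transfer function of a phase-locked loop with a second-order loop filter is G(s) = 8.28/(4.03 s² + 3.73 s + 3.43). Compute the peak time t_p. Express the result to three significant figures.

Dividing through by 4.03: denominator becomes s² + 0.9256 s + 0.8511.
So ω_n = √0.8511 = 0.923 rad/s and ζ = 0.9256/(2·0.923) = 0.502.
ω_d = 0.923·√(1 − 0.502²) = 0.798 rad/s. t_p = π/ω_d = 3.94 s.

t_p ≈ 3.94 s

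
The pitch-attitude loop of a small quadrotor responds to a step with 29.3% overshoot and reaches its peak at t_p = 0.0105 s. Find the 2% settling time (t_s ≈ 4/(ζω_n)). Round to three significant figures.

t_s ≈ 0.0342 s

ζ from %OS: ζ = |ln 0.293|/√(π²+ln²0.293) = 0.364.
t_p = π/ω_d ⇒ ω_d = 299 rad/s; then ω_n = ω_d/√(1−ζ²) = 321 rad/s.
t_s ≈ 4/(ζω_n) = 4/(0.364·321) = 0.0342 s.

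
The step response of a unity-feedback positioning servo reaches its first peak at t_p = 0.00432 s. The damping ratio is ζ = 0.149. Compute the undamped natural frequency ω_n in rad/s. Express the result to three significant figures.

ω_n ≈ 735 rad/s

Peak time t_p = π/ω_d, so ω_d = π/t_p = π/0.00432 = 727 rad/s.
ω_n = ω_d/√(1−ζ²) = 727/√0.978 = 735 rad/s.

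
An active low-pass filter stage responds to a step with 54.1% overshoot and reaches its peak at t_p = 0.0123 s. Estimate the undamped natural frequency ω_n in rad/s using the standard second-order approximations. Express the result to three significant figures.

ζ from %OS: ζ = |ln 0.541|/√(π²+ln²0.541) = 0.192.
From t_p = π/ω_d, ω_d = π/0.0123 = 255 rad/s, so ω_n = ω_d/√(1−ζ²) = 260 rad/s.

ω_n ≈ 260 rad/s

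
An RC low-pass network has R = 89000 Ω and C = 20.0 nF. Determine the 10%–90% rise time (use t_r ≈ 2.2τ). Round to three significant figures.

t_r ≈ 0.00392 s

τ = RC = 89000 × 20.0 nF = 0.00178 s.
t_r ≈ 2.2τ = 0.00392 s.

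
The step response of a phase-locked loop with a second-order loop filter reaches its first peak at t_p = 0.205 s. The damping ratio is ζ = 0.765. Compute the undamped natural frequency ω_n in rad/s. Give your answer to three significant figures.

Peak time t_p = π/ω_d, so ω_d = π/t_p = π/0.205 = 15.3 rad/s.
ω_n = ω_d/√(1−ζ²) = 15.3/√0.415 = 23.8 rad/s.

ω_n ≈ 23.8 rad/s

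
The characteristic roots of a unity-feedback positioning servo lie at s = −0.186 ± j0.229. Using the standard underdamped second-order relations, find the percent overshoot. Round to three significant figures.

%OS ≈ 7.80%

With σ = 0.186, ω_d = 0.229: ω_n = √(σ²+ω_d²) = 0.295 rad/s, ζ = σ/ω_n = 0.630.
%OS = 100·exp(−πζ/√(1−ζ²)) = 7.80%.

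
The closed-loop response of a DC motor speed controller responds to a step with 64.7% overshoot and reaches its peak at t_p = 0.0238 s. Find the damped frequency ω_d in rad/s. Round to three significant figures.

t_p = π/ω_d, so ω_d = π/0.0238 = 132 rad/s.

ω_d ≈ 132 rad/s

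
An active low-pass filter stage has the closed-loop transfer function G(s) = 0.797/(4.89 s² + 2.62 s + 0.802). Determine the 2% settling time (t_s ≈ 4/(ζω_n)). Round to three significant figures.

t_s ≈ 14.9 s

Dividing through by 4.89: denominator becomes s² + 0.5358 s + 0.1640.
So ω_n = √0.1640 = 0.405 rad/s and ζ = 0.5358/(2·0.405) = 0.661.
t_s ≈ 4/(ζω_n) = 14.9 s.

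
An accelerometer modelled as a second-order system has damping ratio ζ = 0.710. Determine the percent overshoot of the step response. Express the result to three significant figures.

For an underdamped second-order system, %OS = 100·exp(−πζ/√(1−ζ²)).
πζ/√(1−ζ²) = π·0.710/√(1−0.504) = 3.167, so %OS = 100·e^(−3.167) = 4.21%.

%OS ≈ 4.21%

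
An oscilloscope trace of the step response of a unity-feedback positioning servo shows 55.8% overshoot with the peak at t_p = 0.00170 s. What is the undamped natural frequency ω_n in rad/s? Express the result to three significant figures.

ζ from %OS: ζ = |ln 0.558|/√(π²+ln²0.558) = 0.183.
From t_p = π/ω_d, ω_d = π/0.00170 = 1850 rad/s, so ω_n = ω_d/√(1−ζ²) = 1880 rad/s.

ω_n ≈ 1880 rad/s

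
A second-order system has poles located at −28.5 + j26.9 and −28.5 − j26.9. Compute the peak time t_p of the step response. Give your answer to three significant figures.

t_p = π/ω_d with ω_d = 26.9 (the imaginary part), so t_p = 0.117 s.

t_p ≈ 0.117 s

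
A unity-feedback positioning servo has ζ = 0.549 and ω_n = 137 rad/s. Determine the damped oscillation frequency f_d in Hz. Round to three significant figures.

ω_d = ω_n√(1−ζ²) = 137·√0.699 = 115 rad/s.
f_d = ω_d/(2π) = 18.2 Hz.

f_d ≈ 18.2 Hz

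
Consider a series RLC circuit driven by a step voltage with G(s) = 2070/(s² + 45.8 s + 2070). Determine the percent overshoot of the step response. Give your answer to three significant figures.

%OS ≈ 16.0%

Matching coefficients with s² + 2ζω_n s + ω_n² gives ω_n² = 2070 ⇒ ω_n = 45.5 rad/s, and ζ = 45.8/(2ω_n) = 0.503.
%OS = 100 e^{−πζ/√(1−ζ²)} with ζ = 0.503 gives 16.0%.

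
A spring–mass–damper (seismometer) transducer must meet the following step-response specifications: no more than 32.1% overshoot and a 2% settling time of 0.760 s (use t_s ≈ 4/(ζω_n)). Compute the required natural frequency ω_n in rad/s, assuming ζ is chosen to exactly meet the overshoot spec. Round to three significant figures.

ω_n ≈ 15.5 rad/s

Inverting the overshoot relation: ζ = |ln 0.321|/√(π² + ln²0.321) = 0.340.
From t_s ≈ 4/(ζω_n): ω_n = 4/(ζ·t_s) = 4/(0.340·0.760) = 15.5 rad/s.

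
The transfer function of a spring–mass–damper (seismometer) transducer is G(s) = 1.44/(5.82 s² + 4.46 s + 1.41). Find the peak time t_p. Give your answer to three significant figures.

t_p ≈ 10.2 s

Dividing through by 5.82: denominator becomes s² + 0.7663 s + 0.2423.
So ω_n = √0.2423 = 0.492 rad/s and ζ = 0.7663/(2·0.492) = 0.778.
The damped frequency ω_d = ω_n√(1−ζ²) = 0.309 rad/s. t_p = π/ω_d = 10.2 s.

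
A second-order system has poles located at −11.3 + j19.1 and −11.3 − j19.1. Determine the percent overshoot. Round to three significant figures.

With σ = 11.3, ω_d = 19.1: ω_n = √(σ²+ω_d²) = 22.2 rad/s, ζ = σ/ω_n = 0.509.
Overshoot: exp(−π·0.509/√(1−0.509²)) = 0.156, i.e. 15.6%.

%OS ≈ 15.6%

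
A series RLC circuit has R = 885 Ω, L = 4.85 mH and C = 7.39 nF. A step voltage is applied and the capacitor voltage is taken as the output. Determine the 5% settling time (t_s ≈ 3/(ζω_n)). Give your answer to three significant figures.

For a series RLC circuit (capacitor voltage as output), ω_n = 1/√(LC) = 1/√(4.85 mH · 7.39 nF) = 167000 rad/s.
ζ = (R/2)·√(C/L) = (885/2)·√(7.39 nF/4.85 mH) = 0.546.
t_s ≈ 3/(ζω_n) = 0.0000329 s.

t_s ≈ 0.0000329 s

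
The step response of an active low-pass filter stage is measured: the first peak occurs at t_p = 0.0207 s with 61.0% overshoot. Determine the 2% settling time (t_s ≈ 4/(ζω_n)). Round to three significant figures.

From the overshoot, ζ = −ln(OS)/√(π²+ln²(OS)) = 0.155.
t_p = π/ω_d ⇒ ω_d = 152 rad/s; then ω_n = ω_d/√(1−ζ²) = 154 rad/s.
t_s ≈ 4/(ζω_n) = 4/(0.155·154) = 0.168 s.

t_s ≈ 0.168 s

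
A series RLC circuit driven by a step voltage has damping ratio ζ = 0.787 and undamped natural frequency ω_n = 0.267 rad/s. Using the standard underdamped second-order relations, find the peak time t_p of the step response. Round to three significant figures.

The damped frequency is ω_d = ω_n√(1−ζ²) = 0.267·√(1−0.619) = 0.165 rad/s.
Peak time t_p = π/ω_d = π/0.165 = 19.1 s.

t_p ≈ 19.1 s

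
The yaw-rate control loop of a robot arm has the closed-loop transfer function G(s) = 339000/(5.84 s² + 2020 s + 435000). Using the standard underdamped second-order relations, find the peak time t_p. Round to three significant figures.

t_p ≈ 0.0149 s

Dividing through by 5.84: denominator becomes s² + 345.9 s + 74490.
So ω_n = √74490 = 273 rad/s and ζ = 345.9/(2·273) = 0.634.
The damped frequency ω_d = ω_n√(1−ζ²) = 211 rad/s. t_p = π/ω_d = 0.0149 s.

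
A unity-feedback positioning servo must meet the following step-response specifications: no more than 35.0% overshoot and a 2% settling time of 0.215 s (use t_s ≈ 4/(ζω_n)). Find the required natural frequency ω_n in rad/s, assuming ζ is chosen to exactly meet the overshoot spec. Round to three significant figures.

ω_n ≈ 58.7 rad/s

From %OS = 100·exp(−πζ/√(1−ζ²)), invert to get ζ = −ln(OS)/√(π² + ln²(OS)) with OS = 0.350.
−ln 0.350 = 1.050, so ζ = 1.050/√(π² + 1.102) = 0.317.
Then ω_n = 4/(ζ t_s) = 4/(0.317 × 0.215) = 58.7 rad/s.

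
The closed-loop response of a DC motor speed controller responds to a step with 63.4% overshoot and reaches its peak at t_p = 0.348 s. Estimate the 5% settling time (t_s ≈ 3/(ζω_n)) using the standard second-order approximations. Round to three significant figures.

t_s ≈ 2.29 s

ζ from %OS: ζ = |ln 0.634|/√(π²+ln²0.634) = 0.144.
From t_p = π/ω_d, ω_d = π/0.348 = 9.03 rad/s, so ω_n = ω_d/√(1−ζ²) = 9.12 rad/s.
t_s ≈ 3/(ζω_n) = 3/(0.144·9.12) = 2.29 s.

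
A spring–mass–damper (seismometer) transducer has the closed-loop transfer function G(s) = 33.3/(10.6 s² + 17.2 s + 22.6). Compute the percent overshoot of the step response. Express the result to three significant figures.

%OS ≈ 12.3%

Dividing through by 10.6: denominator becomes s² + 1.623 s + 2.132.
So ω_n = √2.132 = 1.46 rad/s and ζ = 1.623/(2·1.46) = 0.556.
%OS = 100 e^{−πζ/√(1−ζ²)} with ζ = 0.556 gives 12.3%.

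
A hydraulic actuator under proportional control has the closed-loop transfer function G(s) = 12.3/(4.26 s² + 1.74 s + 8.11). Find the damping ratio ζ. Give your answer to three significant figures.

ζ ≈ 0.148

Dividing through by 4.26: denominator becomes s² + 0.4085 s + 1.904.
So ω_n = √1.904 = 1.38 rad/s and ζ = 0.4085/(2·1.38) = 0.148.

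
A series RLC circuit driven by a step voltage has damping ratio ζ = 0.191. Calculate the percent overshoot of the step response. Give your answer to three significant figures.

%OS ≈ 54.3%

For an underdamped second-order system, %OS = 100·exp(−πζ/√(1−ζ²)).
πζ/√(1−ζ²) = π·0.191/√(1−0.0365) = 0.6113, so %OS = 100·e^(−0.6113) = 54.3%.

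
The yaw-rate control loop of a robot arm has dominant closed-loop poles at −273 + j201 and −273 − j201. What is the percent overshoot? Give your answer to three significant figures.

The poles are at −σ ± jω_d with σ = 273 and ω_d = 201, so ω_n = √(σ²+ω_d²) = 339 rad/s and ζ = σ/ω_n = 0.805.
%OS = 100·exp(−πζ/√(1−ζ²)) = 1.40%.

%OS ≈ 1.40%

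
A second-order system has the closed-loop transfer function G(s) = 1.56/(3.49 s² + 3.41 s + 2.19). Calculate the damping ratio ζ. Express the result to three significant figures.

Dividing through by 3.49: denominator becomes s² + 0.9771 s + 0.6275.
So ω_n = √0.6275 = 0.792 rad/s and ζ = 0.9771/(2·0.792) = 0.617.

ζ ≈ 0.617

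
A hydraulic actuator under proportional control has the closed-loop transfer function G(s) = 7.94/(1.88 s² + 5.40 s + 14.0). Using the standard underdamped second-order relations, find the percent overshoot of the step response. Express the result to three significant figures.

%OS ≈ 14.3%

Dividing through by 1.88: denominator becomes s² + 2.872 s + 7.447.
So ω_n = √7.447 = 2.73 rad/s and ζ = 2.872/(2·2.73) = 0.526.
%OS = 100 e^{−πζ/√(1−ζ²)} with ζ = 0.526 gives 14.3%.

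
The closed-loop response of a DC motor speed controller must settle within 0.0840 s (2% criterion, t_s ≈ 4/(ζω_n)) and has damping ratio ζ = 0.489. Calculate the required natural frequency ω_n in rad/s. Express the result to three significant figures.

ω_n ≈ 97.4 rad/s

Rearranging t_s ≈ 4/(ζω_n) gives ω_n = 4/(ζ·t_s) = 4/(0.489 × 0.0840) = 97.4 rad/s.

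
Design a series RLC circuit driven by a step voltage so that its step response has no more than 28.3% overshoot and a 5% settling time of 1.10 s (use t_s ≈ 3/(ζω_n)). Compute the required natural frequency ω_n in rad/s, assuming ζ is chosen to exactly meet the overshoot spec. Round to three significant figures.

Inverting the overshoot relation: ζ = |ln 0.283|/√(π² + ln²0.283) = 0.373.
From t_s ≈ 3/(ζω_n): ω_n = 3/(ζ·t_s) = 3/(0.373·1.10) = 7.31 rad/s.

ω_n ≈ 7.31 rad/s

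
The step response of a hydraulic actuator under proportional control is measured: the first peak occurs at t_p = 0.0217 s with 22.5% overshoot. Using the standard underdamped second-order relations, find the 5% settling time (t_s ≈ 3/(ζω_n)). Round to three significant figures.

t_s ≈ 0.0436 s

The overshoot fixes ζ = −ln(OS)/√(π²+ln²(OS)) = 0.429.
From t_p = π/ω_d, ω_d = π/0.0217 = 145 rad/s, so ω_n = ω_d/√(1−ζ²) = 160 rad/s.
t_s ≈ 3/(ζω_n) = 3/(0.429·160) = 0.0436 s.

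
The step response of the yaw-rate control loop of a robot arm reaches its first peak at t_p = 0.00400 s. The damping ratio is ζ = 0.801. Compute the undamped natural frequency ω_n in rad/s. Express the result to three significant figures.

ω_n ≈ 1310 rad/s

Peak time t_p = π/ω_d, so ω_d = π/t_p = π/0.00400 = 785 rad/s.
ω_n = ω_d/√(1−ζ²) = 785/√0.358 = 1310 rad/s.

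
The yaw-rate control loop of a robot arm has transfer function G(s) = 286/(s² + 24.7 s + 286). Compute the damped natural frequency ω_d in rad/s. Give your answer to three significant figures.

Matching coefficients with s² + 2ζω_n s + ω_n² gives ω_n² = 286 ⇒ ω_n = 16.9 rad/s, and ζ = 24.7/(2ω_n) = 0.730.
ω_d = 16.9·√(1 − 0.730²) = 11.6 rad/s.

ω_d ≈ 11.6 rad/s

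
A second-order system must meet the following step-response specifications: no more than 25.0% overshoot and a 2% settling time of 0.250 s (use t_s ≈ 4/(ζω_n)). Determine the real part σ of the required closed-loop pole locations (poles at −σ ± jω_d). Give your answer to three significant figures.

σ ≈ 16.0

The settling-time spec alone fixes σ = ζω_n = 4/t_s = 4/0.250 = 16.0.
(Overshoot then fixes ζ = 0.404 and hence ω_d = σ·√(1−ζ²)/ζ = 36.3 rad/s.)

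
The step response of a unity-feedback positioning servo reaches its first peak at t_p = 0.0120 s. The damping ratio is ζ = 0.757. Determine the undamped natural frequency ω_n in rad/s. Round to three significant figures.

ω_n ≈ 401 rad/s

Peak time t_p = π/ω_d, so ω_d = π/t_p = π/0.0120 = 262 rad/s.
ω_n = ω_d/√(1−ζ²) = 262/√0.427 = 401 rad/s.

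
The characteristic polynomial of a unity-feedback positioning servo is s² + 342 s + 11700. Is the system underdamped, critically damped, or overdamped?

a² − 4b = 70000 > 0 (two distinct real roots); the system is overdamped.

overdamped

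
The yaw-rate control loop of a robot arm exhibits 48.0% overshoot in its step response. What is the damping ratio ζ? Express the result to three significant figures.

ζ ≈ 0.228

From %OS = 100·exp(−πζ/√(1−ζ²)), invert to get ζ = −ln(OS)/√(π² + ln²(OS)) with OS = 0.480.
−ln 0.480 = 0.7340, so ζ = 0.7340/√(π² + 0.5387) = 0.228.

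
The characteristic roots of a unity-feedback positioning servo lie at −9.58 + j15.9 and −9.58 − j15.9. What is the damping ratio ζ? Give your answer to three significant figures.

|pole| = ω_n = √(9.58² + 15.9²) = 18.6 rad/s; ζ = cos θ = σ/ω_n = 0.516.

ζ ≈ 0.516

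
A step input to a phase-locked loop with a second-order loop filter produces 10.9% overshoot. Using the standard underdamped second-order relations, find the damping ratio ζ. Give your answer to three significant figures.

From %OS = 100·exp(−πζ/√(1−ζ²)), invert to get ζ = −ln(OS)/√(π² + ln²(OS)) with OS = 0.109.
−ln 0.109 = 2.216, so ζ = 2.216/√(π² + 4.912) = 0.576.

ζ ≈ 0.576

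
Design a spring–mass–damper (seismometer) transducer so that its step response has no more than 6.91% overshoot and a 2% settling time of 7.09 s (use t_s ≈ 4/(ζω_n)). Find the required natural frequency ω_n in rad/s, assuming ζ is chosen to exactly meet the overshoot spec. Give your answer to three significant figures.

ω_n ≈ 0.871 rad/s

From %OS = 100·exp(−πζ/√(1−ζ²)), invert to get ζ = −ln(OS)/√(π² + ln²(OS)) with OS = 0.0691.
−ln 0.0691 = 2.672, so ζ = 2.672/√(π² + 7.141) = 0.648.
Then ω_n = 4/(ζ t_s) = 4/(0.648 × 7.09) = 0.871 rad/s.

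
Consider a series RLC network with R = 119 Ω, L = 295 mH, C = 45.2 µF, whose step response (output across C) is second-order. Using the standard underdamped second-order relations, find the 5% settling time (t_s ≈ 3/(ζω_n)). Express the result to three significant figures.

t_s ≈ 0.0149 s

For a series RLC circuit (capacitor voltage as output), ω_n = 1/√(LC) = 1/√(295 mH · 45.2 µF) = 274 rad/s.
ζ = (R/2)·√(C/L) = (119/2)·√(45.2 µF/295 mH) = 0.737.
t_s ≈ 3/(ζω_n) = 0.0149 s.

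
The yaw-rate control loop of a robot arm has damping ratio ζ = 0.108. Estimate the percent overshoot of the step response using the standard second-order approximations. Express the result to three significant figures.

%OS ≈ 71.1%

For an underdamped second-order system, %OS = 100·exp(−πζ/√(1−ζ²)).
πζ/√(1−ζ²) = π·0.108/√(1−0.0117) = 0.3413, so %OS = 100·e^(−0.3413) = 71.1%.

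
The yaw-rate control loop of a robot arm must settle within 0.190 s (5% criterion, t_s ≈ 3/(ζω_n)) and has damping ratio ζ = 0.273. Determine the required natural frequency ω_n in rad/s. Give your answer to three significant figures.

Rearranging t_s ≈ 3/(ζω_n) gives ω_n = 3/(ζ·t_s) = 3/(0.273 × 0.190) = 57.8 rad/s.

ω_n ≈ 57.8 rad/s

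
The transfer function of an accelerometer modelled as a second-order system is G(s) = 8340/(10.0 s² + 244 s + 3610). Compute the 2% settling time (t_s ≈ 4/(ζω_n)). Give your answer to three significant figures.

t_s ≈ 0.328 s

Dividing through by 10.0: denominator becomes s² + 24.40 s + 361.0.
So ω_n = √361.0 = 19.0 rad/s and ζ = 24.40/(2·19.0) = 0.642.
t_s ≈ 4/(ζω_n) = 0.328 s.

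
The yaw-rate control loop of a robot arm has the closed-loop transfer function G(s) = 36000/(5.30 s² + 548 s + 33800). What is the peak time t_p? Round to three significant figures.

t_p ≈ 0.0516 s

Dividing through by 5.30: denominator becomes s² + 103.4 s + 6377.
So ω_n = √6377 = 79.9 rad/s and ζ = 103.4/(2·79.9) = 0.647.
ω_d = ω_n√(1−ζ²) = 60.9 rad/s. t_p = π/ω_d = 0.0516 s.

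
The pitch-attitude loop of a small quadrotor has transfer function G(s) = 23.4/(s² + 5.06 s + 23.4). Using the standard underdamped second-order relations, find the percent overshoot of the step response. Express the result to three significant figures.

%OS ≈ 14.5%

ω_n = √23.4 = 4.84 rad/s; ζ = 5.06/(2·4.84) = 0.523.
%OS = 100 e^{−πζ/√(1−ζ²)} with ζ = 0.523 gives 14.5%.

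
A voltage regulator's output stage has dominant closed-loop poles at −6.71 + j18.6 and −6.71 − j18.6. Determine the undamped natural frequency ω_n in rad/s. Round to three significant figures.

With σ = 6.71, ω_d = 18.6: ω_n = √(σ²+ω_d²) = 19.8 rad/s, ζ = σ/ω_n = 0.339.

ω_n ≈ 19.8 rad/s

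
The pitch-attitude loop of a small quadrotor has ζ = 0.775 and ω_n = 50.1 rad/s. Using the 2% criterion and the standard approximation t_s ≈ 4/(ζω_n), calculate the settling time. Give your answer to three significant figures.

t_s ≈ 4/(ζω_n) = 4/(0.775 × 50.1) = 0.103 s.

t_s ≈ 0.103 s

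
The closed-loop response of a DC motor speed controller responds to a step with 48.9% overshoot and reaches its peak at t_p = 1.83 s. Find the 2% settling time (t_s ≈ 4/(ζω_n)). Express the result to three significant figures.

t_s ≈ 10.2 s

The overshoot fixes ζ = −ln(OS)/√(π²+ln²(OS)) = 0.222.
From t_p = π/ω_d, ω_d = π/1.83 = 1.72 rad/s, so ω_n = ω_d/√(1−ζ²) = 1.76 rad/s.
t_s ≈ 4/(ζω_n) = 4/(0.222·1.76) = 10.2 s.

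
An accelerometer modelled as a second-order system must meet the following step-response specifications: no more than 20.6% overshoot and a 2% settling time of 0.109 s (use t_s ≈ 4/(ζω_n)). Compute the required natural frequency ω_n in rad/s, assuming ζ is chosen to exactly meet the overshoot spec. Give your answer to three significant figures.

Inverting the overshoot relation: ζ = |ln 0.206|/√(π² + ln²0.206) = 0.449.
From t_s ≈ 4/(ζω_n): ω_n = 4/(ζ·t_s) = 4/(0.449·0.109) = 81.7 rad/s.

ω_n ≈ 81.7 rad/s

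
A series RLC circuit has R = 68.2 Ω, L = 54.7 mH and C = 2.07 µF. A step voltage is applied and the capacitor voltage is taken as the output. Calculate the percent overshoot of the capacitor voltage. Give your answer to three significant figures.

For a series RLC circuit (capacitor voltage as output), ω_n = 1/√(LC) = 1/√(54.7 mH · 2.07 µF) = 2970 rad/s.
ζ = (R/2)·√(C/L) = (68.2/2)·√(2.07 µF/54.7 mH) = 0.210.
%OS = 100 e^{−πζ/√(1−ζ²)} with ζ = 0.210 gives 51.0%.

%OS ≈ 51.0%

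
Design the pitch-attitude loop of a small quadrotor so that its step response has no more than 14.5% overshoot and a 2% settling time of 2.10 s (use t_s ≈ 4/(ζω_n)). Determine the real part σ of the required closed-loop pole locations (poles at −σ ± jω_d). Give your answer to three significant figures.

σ ≈ 1.90

The settling-time spec alone fixes σ = ζω_n = 4/t_s = 4/2.10 = 1.90.
(Overshoot then fixes ζ = 0.524 and hence ω_d = σ·√(1−ζ²)/ζ = 3.10 rad/s.)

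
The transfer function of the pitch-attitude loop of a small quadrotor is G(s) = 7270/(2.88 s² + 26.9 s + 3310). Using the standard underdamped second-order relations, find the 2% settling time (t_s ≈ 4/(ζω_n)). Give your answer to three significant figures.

t_s ≈ 0.857 s

Dividing through by 2.88: denominator becomes s² + 9.340 s + 1149.
So ω_n = √1149 = 33.9 rad/s and ζ = 9.340/(2·33.9) = 0.138.
t_s ≈ 4/(ζω_n) = 0.857 s.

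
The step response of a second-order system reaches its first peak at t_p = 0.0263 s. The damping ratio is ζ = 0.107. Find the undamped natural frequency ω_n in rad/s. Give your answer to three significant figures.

ω_n ≈ 120 rad/s

Peak time t_p = π/ω_d, so ω_d = π/t_p = π/0.0263 = 119 rad/s.
ω_n = ω_d/√(1−ζ²) = 119/√0.989 = 120 rad/s.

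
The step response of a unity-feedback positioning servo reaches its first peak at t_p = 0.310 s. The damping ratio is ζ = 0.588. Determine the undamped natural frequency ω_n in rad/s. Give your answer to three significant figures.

Peak time t_p = π/ω_d, so ω_d = π/t_p = π/0.310 = 10.1 rad/s.
ω_n = ω_d/√(1−ζ²) = 10.1/√0.654 = 12.5 rad/s.

ω_n ≈ 12.5 rad/s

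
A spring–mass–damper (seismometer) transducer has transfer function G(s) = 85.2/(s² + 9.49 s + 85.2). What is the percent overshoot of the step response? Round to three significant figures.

%OS ≈ 15.2%

Matching coefficients with s² + 2ζω_n s + ω_n² gives ω_n² = 85.2 ⇒ ω_n = 9.23 rad/s, and ζ = 9.49/(2ω_n) = 0.514.
%OS = 100 e^{−πζ/√(1−ζ²)} with ζ = 0.514 gives 15.2%.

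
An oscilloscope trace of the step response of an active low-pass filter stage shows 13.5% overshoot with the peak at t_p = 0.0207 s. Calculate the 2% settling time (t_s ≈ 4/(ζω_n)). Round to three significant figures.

t_s ≈ 0.0413 s

The overshoot fixes ζ = −ln(OS)/√(π²+ln²(OS)) = 0.538.
From t_p = π/ω_d, ω_d = π/0.0207 = 152 rad/s, so ω_n = ω_d/√(1−ζ²) = 180 rad/s.
t_s ≈ 4/(ζω_n) = 4/(0.538·180) = 0.0413 s.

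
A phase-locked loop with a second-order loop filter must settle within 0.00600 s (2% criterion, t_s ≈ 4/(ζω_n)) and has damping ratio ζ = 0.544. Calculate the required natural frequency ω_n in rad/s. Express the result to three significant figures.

ω_n ≈ 1230 rad/s

Rearranging t_s ≈ 4/(ζω_n) gives ω_n = 4/(ζ·t_s) = 4/(0.544 × 0.00600) = 1230 rad/s.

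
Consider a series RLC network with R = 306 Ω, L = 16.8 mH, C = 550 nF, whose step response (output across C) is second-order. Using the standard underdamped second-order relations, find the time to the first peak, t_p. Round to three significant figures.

For a series RLC circuit (capacitor voltage as output), ω_n = 1/√(LC) = 1/√(16.8 mH · 550 nF) = 10400 rad/s.
ζ = (R/2)·√(C/L) = (306/2)·√(550 nF/16.8 mH) = 0.875.
The damped frequency ω_d = ω_n√(1−ζ²) = 5030 rad/s. t_p = π/ω_d = 0.000625 s.

t_p ≈ 0.000625 s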